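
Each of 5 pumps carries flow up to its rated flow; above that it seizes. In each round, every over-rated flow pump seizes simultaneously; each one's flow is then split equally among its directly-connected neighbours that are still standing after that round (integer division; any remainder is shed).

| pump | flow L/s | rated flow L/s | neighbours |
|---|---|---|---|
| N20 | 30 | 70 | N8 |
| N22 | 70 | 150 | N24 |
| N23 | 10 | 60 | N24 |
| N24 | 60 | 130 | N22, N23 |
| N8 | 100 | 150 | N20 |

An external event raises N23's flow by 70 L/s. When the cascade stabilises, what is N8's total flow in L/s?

Round 1 — N23 at 80 > 60. N23 seizes.
  N23 sheds 80 L/s to N24: 80 each.
    N24: 60+80 = 140 > 130
Round 2 — N24 seizes.
  N24 sheds 140 L/s to N22: 140 each.
    N22: 70+140 = 210 > 150
Round 3 — N22 seizes.
  N22 sheds 210 L/s: no online neighbours, lost.
No further seizures.

100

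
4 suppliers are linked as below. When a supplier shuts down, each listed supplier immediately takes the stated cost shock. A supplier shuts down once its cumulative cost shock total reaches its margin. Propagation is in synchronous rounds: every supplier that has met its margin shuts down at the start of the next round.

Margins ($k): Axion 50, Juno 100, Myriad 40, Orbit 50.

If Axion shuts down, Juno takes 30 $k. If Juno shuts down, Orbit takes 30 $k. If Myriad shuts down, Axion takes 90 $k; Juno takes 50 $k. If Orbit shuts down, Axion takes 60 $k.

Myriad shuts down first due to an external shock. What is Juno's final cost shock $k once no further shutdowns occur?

80

Round 1 — Myriad shuts down (initial).
  Axion: +90 → 90 ≥ 50
  Juno: +50 → 50 < 100
Round 2 — Axion shuts down.
  Juno: +30 → 80 < 100
No further shutdowns.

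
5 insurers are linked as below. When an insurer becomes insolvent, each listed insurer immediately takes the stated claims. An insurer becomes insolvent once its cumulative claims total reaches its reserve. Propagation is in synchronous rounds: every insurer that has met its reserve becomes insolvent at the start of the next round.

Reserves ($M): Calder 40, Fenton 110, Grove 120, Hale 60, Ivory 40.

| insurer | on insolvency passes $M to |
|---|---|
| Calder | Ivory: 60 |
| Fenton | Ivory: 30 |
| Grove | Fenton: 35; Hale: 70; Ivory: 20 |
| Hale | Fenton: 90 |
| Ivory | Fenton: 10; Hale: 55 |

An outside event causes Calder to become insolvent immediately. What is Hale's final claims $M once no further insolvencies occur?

Round 1 — Calder becomes insolvent (initial).
  Ivory: +60 → 60 ≥ 40
Round 2 — Ivory becomes insolvent.
  Fenton: +10 → 10 < 110
  Hale: +55 → 55 < 60
No further insolvencies.

55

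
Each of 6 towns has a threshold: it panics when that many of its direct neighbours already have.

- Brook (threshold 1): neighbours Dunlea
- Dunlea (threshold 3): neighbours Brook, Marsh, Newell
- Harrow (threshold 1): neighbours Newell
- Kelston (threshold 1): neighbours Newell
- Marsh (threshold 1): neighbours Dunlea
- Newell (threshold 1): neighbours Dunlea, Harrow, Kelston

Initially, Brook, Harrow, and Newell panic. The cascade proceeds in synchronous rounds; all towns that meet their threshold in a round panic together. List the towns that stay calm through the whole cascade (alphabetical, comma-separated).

Dunlea, Marsh

Round 1 — Brook, Harrow, Newell panic (initial).
Round 2 — checking thresholds:
  Dunlea: 2 of 3 neighbours < 3, not yet.
  Kelston: 1 of 1 neighbours ≥ 1, panics.
Round 3 — no new panics; cascade stops.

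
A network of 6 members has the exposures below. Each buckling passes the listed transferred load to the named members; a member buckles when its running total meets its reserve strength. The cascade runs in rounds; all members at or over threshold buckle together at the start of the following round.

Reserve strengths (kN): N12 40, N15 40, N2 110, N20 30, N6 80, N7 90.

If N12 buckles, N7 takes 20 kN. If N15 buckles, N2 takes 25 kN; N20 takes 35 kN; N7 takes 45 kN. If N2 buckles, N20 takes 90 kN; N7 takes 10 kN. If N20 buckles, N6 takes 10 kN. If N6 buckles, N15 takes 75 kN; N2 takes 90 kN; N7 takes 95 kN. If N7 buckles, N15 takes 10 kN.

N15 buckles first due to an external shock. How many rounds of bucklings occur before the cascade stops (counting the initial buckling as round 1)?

2

Round 1 — N15 buckles (initial).
  N2: +25 → 25 < 110
  N20: +35 → 35 ≥ 30
  N7: +45 → 45 < 90
Round 2 — N20 buckles.
  N6: +10 → 10 < 80
No further bucklings.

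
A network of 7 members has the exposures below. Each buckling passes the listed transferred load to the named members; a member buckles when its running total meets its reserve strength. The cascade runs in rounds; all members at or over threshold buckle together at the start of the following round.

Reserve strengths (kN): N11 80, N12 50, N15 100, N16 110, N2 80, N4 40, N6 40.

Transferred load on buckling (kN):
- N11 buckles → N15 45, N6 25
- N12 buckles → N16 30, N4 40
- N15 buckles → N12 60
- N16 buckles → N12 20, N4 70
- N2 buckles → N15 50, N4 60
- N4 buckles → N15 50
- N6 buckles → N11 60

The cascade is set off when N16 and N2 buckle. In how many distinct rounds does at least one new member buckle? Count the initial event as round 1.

Round 1 — N16, N2 buckle (initial).
  N12: +20 → 20 < 50
  N15: +50 → 50 < 100
  N4: +70+60 → 130 ≥ 40
Round 2 — N4 buckles.
  N15: +50 → 100 ≥ 100
Round 3 — N15 buckles.
  N12: +60 → 80 ≥ 50
Round 4 — N12 buckles.
No further bucklings.

4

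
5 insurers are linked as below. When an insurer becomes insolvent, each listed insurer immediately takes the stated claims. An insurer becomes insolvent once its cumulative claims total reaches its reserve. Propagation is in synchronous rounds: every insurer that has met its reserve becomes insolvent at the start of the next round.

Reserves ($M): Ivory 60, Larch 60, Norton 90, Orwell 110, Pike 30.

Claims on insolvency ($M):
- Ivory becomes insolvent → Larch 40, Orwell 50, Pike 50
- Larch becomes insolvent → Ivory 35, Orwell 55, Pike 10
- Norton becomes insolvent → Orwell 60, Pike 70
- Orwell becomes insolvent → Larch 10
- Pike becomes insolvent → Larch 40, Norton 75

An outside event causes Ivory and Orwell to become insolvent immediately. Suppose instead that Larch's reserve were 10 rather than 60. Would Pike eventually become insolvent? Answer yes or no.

yes

With Larch's reserve at 10:
Round 1 — Ivory, Orwell become insolvent (initial).
  Larch: +40+10 → 50 ≥ 10
  Pike: +50 → 50 ≥ 30
Round 2 — Larch, Pike become insolvent.
  Norton: +75 → 75 < 90
No further insolvencies.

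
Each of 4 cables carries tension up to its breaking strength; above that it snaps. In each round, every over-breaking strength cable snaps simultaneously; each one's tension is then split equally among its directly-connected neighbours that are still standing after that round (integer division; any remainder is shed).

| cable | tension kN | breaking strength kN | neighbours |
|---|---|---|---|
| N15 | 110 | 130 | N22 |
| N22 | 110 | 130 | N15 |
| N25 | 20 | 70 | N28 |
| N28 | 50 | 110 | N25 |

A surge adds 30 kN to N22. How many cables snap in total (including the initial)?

2

Round 1 — N22 at 140 > 130. N22 snaps.
  N22 sheds 140 kN to N15: 140 each.
    N15: 110+140 = 250 > 130
Round 2 — N15 snaps.
  N15 sheds 250 kN: no online neighbours, lost.
No further breaks.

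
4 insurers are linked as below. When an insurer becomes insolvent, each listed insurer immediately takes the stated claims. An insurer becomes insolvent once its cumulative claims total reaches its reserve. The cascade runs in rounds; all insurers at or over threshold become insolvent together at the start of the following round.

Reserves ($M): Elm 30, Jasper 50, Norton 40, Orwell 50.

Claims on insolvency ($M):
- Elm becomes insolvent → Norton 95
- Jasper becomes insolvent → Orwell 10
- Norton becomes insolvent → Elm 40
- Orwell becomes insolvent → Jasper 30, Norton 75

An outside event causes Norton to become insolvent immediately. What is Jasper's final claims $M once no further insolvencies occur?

0

Round 1 — Norton becomes insolvent (initial).
  Elm: +40 → 40 ≥ 30
Round 2 — Elm becomes insolvent.
No further insolvencies.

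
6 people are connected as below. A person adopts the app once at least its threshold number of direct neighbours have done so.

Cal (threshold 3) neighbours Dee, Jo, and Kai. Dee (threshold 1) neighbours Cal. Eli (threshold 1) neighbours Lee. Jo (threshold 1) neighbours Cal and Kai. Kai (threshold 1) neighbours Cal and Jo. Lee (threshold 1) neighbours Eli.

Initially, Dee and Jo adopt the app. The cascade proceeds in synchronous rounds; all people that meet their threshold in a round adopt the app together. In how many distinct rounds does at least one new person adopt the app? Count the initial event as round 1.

3

Round 1 — Dee, Jo adopt the app (initial).
Round 2 — checking thresholds:
  Cal: 2 of 3 neighbours < 3, holds.
  Kai: 1 of 2 neighbours ≥ 1, adopts the app.
Round 3 — checking thresholds:
  Cal: 3 of 3 neighbours ≥ 3, adopts the app.
Round 4 — no new adoptions; cascade stops.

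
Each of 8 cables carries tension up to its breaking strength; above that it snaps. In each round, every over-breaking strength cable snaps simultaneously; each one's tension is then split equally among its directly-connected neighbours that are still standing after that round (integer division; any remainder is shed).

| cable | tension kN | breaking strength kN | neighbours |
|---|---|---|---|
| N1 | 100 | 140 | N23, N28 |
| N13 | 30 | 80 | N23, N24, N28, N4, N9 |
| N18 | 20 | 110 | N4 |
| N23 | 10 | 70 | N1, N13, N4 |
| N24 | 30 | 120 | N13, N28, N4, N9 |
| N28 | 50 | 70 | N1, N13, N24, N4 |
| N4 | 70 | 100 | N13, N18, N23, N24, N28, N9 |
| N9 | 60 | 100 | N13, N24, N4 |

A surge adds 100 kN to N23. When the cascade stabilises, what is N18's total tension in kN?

41

Round 1 — N23 at 110 > 70. N23 snaps.
  N23 sheds 110 kN to N1, N13, N4: 36 each (2 lost).
    N1: 100+36 = 136 ≤ 140
    N13: 30+36 = 66 ≤ 80
    N4: 70+36 = 106 > 100
Round 2 — N4 snaps.
  N4 sheds 106 kN to N13, N18, N24, N28, N9: 21 each (1 lost).
    N13: 66+21 = 87 > 80
    N18: 20+21 = 41 ≤ 110
    N24: 30+21 = 51 ≤ 120
    N28: 50+21 = 71 > 70
    N9: 60+21 = 81 ≤ 100
Round 3 — N13, N28 snap.
  N13 sheds 87 kN to N24, N9: 43 each (1 lost).
    N24: 51+43 = 94 ≤ 120
    N9: 81+43 = 124 > 100
  N28 sheds 71 kN to N1, N24: 35 each (1 lost).
    N1: 136+35 = 171 > 140
    N24: 94+35 = 129 > 120
Round 4 — N1, N24, N9 snap.
  N1 sheds 171 kN: no online neighbours, lost.
  N24 sheds 129 kN: no online neighbours, lost.
  N9 sheds 124 kN: no online neighbours, lost.
No further breaks.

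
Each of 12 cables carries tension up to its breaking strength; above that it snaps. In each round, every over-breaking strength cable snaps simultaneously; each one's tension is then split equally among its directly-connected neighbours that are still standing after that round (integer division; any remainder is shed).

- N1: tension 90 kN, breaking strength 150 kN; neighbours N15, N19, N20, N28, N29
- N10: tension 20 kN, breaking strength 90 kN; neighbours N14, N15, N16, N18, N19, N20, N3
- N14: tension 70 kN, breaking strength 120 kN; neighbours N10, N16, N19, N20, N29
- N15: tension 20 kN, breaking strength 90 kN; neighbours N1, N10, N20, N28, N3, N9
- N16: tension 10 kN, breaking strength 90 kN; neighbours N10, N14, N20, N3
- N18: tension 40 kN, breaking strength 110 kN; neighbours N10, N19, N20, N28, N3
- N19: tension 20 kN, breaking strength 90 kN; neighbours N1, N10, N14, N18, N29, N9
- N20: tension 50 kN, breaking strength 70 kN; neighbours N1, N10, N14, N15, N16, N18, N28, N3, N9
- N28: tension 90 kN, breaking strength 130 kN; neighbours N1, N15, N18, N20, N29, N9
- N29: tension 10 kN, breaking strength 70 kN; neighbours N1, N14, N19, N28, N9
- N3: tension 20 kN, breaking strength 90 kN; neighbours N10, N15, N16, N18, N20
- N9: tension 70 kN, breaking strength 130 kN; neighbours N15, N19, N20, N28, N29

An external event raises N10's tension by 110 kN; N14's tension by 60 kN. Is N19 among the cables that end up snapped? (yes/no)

Round 1 — N10 at 130 > 90; N14 at 130 > 120. N10, N14 snap.
  N10 sheds 130 kN to N15, N16, N18, N19, N20, N3: 21 each (4 lost).
    N15: 20+21 = 41 ≤ 90
    N16: 10+21 = 31 ≤ 90
    N18: 40+21 = 61 ≤ 110
    N19: 20+21 = 41 ≤ 90
    N20: 50+21 = 71 > 70
    N3: 20+21 = 41 ≤ 90
  N14 sheds 130 kN to N16, N19, N20, N29: 32 each (2 lost).
    N16: 31+32 = 63 ≤ 90
    N19: 41+32 = 73 ≤ 90
    N20: 71+32 = 103 > 70
    N29: 10+32 = 42 ≤ 70
Round 2 — N20 snaps.
  N20 sheds 103 kN to N1, N15, N16, N18, N28, N3, N9: 14 each (5 lost).
    N1: 90+14 = 104 ≤ 150
    N15: 41+14 = 55 ≤ 90
    N16: 63+14 = 77 ≤ 90
    N18: 61+14 = 75 ≤ 110
    N28: 90+14 = 104 ≤ 130
    N3: 41+14 = 55 ≤ 90
    N9: 70+14 = 84 ≤ 130
No further breaks.

no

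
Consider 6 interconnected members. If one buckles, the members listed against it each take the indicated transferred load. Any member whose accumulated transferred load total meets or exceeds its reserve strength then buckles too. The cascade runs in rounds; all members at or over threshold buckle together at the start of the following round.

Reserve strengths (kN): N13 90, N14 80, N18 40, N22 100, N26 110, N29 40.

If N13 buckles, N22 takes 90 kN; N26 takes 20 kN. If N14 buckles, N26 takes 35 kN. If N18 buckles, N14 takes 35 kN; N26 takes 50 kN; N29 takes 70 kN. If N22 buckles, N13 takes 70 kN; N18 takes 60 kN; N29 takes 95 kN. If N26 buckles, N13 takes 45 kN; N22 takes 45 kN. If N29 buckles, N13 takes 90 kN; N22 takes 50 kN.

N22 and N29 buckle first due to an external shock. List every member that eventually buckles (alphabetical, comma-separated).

Round 1 — N22, N29 buckle (initial).
  N13: +70+90 → 160 ≥ 90
  N18: +60 → 60 ≥ 40
Round 2 — N13, N18 buckle.
  N14: +35 → 35 < 80
  N26: +20+50 → 70 < 110
No further bucklings.

N13, N18, N22, N29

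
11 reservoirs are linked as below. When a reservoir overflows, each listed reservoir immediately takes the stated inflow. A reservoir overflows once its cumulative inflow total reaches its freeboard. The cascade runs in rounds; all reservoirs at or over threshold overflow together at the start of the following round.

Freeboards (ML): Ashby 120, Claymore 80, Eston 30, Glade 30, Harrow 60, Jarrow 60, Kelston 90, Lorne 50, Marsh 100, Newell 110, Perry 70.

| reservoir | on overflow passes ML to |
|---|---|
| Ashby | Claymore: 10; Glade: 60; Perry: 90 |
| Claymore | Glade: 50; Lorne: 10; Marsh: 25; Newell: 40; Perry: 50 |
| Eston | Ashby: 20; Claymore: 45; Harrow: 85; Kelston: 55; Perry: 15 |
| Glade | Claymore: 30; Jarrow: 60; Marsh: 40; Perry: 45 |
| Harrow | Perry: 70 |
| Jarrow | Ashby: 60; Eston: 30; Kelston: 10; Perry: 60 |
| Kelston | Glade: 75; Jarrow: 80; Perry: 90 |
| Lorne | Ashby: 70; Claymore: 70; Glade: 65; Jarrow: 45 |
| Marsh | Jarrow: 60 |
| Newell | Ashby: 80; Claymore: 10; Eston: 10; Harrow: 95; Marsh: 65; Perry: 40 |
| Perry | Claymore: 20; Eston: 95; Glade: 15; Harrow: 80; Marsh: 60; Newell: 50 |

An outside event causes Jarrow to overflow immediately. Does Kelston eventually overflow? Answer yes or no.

Round 1 — Jarrow overflows (initial).
  Ashby: +60 → 60 < 120
  Eston: +30 → 30 ≥ 30
  Kelston: +10 → 10 < 90
  Perry: +60 → 60 < 70
Round 2 — Eston overflows.
  Ashby: +20 → 80 < 120
  Claymore: +45 → 45 < 80
  Harrow: +85 → 85 ≥ 60
  Kelston: +55 → 65 < 90
  Perry: +15 → 75 ≥ 70
Round 3 — Harrow, Perry overflow.
  Claymore: +20 → 65 < 80
  Glade: +15 → 15 < 30
  Marsh: +60 → 60 < 100
  Newell: +50 → 50 < 110
No further overflows.

no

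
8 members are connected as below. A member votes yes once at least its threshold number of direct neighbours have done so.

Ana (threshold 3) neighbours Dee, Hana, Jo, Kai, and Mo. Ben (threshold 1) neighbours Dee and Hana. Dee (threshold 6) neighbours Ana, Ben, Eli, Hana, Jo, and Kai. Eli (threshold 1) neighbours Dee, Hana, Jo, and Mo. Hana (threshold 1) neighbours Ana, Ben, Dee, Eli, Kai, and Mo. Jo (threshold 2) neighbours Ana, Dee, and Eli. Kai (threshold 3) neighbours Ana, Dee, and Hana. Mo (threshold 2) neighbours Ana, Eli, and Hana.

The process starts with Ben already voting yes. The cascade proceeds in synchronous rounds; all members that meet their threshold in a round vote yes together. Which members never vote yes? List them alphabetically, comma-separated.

Ana, Dee, Jo, Kai

Round 1 — Ben votes yes (initial).
Round 2 — checking thresholds:
  Dee: 1 of 6 neighbours < 6, holds.
  Hana: 1 of 6 neighbours ≥ 1, votes yes.
Round 3 — checking thresholds:
  Ana: 1 of 5 neighbours < 3, holds.
  Dee: 2 of 6 neighbours < 6, holds.
  Eli: 1 of 4 neighbours ≥ 1, votes yes.
  Kai: 1 of 3 neighbours < 3, holds.
  Mo: 1 of 3 neighbours < 2, holds.
Round 4 — checking thresholds:
  Ana: 1 of 5 neighbours < 3, holds.
  Dee: 3 of 6 neighbours < 6, holds.
  Jo: 1 of 3 neighbours < 2, holds.
  Kai: 1 of 3 neighbours < 3, holds.
  Mo: 2 of 3 neighbours ≥ 2, votes yes.
Round 5 — no new yes votes; cascade stops.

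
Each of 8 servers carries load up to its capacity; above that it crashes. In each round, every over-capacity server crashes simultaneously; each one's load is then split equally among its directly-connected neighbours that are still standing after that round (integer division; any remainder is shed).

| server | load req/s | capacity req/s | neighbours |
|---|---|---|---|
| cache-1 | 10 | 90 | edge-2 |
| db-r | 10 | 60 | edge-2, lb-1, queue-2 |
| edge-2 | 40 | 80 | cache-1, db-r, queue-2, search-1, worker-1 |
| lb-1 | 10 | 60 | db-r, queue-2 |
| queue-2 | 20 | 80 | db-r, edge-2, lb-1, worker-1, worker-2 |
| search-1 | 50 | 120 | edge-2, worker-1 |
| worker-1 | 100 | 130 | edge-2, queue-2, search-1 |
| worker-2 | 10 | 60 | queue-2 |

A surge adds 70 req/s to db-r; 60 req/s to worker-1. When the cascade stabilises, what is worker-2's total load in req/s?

Round 1 — db-r at 80 > 60; worker-1 at 160 > 130. db-r, worker-1 crash.
  db-r sheds 80 req/s to edge-2, lb-1, queue-2: 26 each (2 lost).
    edge-2: 40+26 = 66 ≤ 80
    lb-1: 10+26 = 36 ≤ 60
    queue-2: 20+26 = 46 ≤ 80
  worker-1 sheds 160 req/s to edge-2, queue-2, search-1: 53 each (1 lost).
    edge-2: 66+53 = 119 > 80
    queue-2: 46+53 = 99 > 80
    search-1: 50+53 = 103 ≤ 120
Round 2 — edge-2, queue-2 crash.
  edge-2 sheds 119 req/s to cache-1, search-1: 59 each (1 lost).
    cache-1: 10+59 = 69 ≤ 90
    search-1: 103+59 = 162 > 120
  queue-2 sheds 99 req/s to lb-1, worker-2: 49 each (1 lost).
    lb-1: 36+49 = 85 > 60
    worker-2: 10+49 = 59 ≤ 60
Round 3 — lb-1, search-1 crash.
  lb-1 sheds 85 req/s: no online neighbours, lost.
  search-1 sheds 162 req/s: no online neighbours, lost.
No further crashes.

59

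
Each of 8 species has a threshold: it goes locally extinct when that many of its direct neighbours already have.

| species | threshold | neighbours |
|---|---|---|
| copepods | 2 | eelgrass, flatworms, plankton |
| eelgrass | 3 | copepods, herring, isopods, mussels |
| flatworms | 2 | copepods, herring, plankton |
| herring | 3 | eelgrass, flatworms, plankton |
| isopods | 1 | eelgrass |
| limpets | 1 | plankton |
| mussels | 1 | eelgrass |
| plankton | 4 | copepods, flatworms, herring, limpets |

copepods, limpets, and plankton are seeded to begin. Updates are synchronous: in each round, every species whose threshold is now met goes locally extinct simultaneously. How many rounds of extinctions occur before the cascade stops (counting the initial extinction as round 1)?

2

Round 1 — copepods, limpets, plankton go locally extinct (initial).
Round 2 — checking thresholds:
  eelgrass: 1 of 4 neighbours < 3, not yet.
  flatworms: 2 of 3 neighbours ≥ 2, goes locally extinct.
  herring: 1 of 3 neighbours < 3, not yet.
Round 3 — no new extinctions; cascade stops.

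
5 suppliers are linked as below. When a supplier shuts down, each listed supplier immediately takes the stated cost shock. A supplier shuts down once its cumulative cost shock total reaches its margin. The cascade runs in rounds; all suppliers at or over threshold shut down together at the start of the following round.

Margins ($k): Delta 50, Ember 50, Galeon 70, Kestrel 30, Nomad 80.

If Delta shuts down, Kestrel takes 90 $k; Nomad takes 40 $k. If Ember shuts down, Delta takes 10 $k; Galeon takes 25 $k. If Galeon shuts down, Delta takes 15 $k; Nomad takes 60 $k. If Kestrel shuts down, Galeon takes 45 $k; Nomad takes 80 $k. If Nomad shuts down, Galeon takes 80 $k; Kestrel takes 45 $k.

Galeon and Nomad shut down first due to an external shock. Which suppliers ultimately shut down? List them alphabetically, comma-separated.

Round 1 — Galeon, Nomad shut down (initial).
  Delta: +15 → 15 < 50
  Kestrel: +45 → 45 ≥ 30
Round 2 — Kestrel shuts down.
No further shutdowns.

Galeon, Kestrel, Nomad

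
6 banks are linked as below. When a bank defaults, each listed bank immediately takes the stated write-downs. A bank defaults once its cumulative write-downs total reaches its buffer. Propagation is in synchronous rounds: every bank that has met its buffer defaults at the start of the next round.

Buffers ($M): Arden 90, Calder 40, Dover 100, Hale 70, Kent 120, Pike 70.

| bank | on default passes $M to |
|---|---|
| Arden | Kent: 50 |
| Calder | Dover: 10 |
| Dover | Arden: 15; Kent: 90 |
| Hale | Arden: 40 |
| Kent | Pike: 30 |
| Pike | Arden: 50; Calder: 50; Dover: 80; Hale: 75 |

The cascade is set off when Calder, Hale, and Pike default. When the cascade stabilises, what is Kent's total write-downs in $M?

Round 1 — Calder, Hale, Pike default (initial).
  Arden: +40+50 → 90 ≥ 90
  Dover: +10+80 → 90 < 100
Round 2 — Arden defaults.
  Kent: +50 → 50 < 120
No further defaults.

50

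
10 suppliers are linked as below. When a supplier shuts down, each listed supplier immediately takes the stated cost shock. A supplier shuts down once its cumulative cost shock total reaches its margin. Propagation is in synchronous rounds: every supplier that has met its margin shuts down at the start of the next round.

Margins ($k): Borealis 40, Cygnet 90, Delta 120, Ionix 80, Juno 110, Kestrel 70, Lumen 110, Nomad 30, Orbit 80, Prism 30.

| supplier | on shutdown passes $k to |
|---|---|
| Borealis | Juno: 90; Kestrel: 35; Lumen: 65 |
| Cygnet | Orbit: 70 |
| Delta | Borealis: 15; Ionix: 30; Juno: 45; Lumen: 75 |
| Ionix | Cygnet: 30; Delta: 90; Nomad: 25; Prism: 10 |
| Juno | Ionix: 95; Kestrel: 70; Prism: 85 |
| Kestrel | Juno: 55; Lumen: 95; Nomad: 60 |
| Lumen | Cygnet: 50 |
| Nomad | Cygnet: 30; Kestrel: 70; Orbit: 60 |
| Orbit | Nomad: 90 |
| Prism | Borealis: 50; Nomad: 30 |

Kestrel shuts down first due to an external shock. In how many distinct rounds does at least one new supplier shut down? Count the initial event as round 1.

2

Round 1 — Kestrel shuts down (initial).
  Juno: +55 → 55 < 110
  Lumen: +95 → 95 < 110
  Nomad: +60 → 60 ≥ 30
Round 2 — Nomad shuts down.
  Cygnet: +30 → 30 < 90
  Orbit: +60 → 60 < 80
No further shutdowns.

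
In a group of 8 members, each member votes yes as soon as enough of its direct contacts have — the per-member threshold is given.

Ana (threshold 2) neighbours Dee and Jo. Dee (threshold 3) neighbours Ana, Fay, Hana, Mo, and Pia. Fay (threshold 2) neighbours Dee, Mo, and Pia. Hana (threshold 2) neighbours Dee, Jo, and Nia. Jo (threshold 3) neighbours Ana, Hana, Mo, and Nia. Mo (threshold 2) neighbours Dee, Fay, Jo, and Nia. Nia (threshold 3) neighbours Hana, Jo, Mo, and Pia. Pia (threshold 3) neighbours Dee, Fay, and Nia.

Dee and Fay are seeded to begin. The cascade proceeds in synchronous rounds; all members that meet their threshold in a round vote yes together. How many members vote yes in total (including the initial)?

Round 1 — Dee, Fay vote yes (initial).
Round 2 — checking thresholds:
  Ana: 1 of 2 neighbours < 2, holds.
  Hana: 1 of 3 neighbours < 2, holds.
  Mo: 2 of 4 neighbours ≥ 2, votes yes.
  Pia: 2 of 3 neighbours < 3, holds.
Round 3 — no new yes votes; cascade stops.

3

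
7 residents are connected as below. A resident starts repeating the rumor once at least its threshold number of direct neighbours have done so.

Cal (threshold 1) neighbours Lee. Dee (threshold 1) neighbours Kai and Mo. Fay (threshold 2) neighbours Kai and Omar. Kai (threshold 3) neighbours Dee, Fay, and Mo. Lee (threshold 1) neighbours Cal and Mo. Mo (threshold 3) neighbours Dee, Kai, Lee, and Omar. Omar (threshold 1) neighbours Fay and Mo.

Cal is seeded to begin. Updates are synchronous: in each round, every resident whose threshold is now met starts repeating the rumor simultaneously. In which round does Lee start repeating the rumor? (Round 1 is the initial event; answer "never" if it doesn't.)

Round 1 — Cal starts repeating the rumor (initial).
Round 2 — checking thresholds:
  Lee: 1 of 2 neighbours ≥ 1, starts repeating the rumor.
Round 3 — no new spreads; cascade stops.

2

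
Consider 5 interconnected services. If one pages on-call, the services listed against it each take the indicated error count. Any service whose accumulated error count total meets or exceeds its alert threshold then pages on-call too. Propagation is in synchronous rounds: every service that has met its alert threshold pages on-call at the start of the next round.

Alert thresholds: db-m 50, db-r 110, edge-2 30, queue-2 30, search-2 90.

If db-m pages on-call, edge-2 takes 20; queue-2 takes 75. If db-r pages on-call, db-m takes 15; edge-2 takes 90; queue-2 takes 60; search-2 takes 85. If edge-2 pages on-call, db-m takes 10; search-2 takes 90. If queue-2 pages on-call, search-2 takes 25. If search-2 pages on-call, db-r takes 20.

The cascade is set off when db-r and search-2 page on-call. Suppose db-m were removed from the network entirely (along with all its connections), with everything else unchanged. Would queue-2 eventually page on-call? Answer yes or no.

yes

With db-m removed:
Round 1 — db-r, search-2 page on-call (initial).
  edge-2: +90 → 90 ≥ 30
  queue-2: +60 → 60 ≥ 30
Round 2 — edge-2, queue-2 page on-call.
No further pages.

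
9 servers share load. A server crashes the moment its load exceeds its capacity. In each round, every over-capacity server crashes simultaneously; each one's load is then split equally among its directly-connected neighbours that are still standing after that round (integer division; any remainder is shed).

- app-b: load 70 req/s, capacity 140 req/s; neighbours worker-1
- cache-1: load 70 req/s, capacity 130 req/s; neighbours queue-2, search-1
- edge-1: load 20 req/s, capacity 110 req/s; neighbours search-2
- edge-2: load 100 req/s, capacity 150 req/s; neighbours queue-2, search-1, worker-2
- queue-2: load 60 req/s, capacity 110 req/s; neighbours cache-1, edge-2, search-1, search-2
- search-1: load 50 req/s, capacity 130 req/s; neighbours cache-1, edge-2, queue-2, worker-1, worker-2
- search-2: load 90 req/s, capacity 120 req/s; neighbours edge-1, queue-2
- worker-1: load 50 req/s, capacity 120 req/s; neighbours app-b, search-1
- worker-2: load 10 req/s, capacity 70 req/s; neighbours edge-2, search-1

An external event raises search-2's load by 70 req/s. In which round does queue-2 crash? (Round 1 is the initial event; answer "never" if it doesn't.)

2

Round 1 — search-2 at 160 > 120. search-2 crashes.
  search-2 sheds 160 req/s to edge-1, queue-2: 80 each.
    edge-1: 20+80 = 100 ≤ 110
    queue-2: 60+80 = 140 > 110
Round 2 — queue-2 crashes.
  queue-2 sheds 140 req/s to cache-1, edge-2, search-1: 46 each (2 lost).
    cache-1: 70+46 = 116 ≤ 130
    edge-2: 100+46 = 146 ≤ 150
    search-1: 50+46 = 96 ≤ 130
No further crashes.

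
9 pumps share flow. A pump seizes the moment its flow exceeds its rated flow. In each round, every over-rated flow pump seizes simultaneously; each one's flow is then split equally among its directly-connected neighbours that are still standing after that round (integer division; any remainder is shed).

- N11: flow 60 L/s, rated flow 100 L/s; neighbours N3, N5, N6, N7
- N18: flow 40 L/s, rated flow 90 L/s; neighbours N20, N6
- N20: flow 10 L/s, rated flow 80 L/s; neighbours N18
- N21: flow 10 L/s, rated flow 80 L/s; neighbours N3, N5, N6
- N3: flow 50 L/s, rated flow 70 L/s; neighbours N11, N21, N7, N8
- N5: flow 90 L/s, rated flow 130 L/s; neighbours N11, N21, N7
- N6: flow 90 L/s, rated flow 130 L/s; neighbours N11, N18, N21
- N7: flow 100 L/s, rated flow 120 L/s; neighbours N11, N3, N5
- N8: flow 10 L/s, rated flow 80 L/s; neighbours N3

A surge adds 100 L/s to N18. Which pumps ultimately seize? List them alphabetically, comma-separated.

N11, N18, N21, N3, N5, N6, N7, N8

Round 1 — N18 at 140 > 90. N18 seizes.
  N18 sheds 140 L/s to N20, N6: 70 each.
    N20: 10+70 = 80 ≤ 80
    N6: 90+70 = 160 > 130
Round 2 — N6 seizes.
  N6 sheds 160 L/s to N11, N21: 80 each.
    N11: 60+80 = 140 > 100
    N21: 10+80 = 90 > 80
Round 3 — N11, N21 seize.
  N11 sheds 140 L/s to N3, N5, N7: 46 each (2 lost).
    N3: 50+46 = 96 > 70
    N5: 90+46 = 136 > 130
    N7: 100+46 = 146 > 120
  N21 sheds 90 L/s to N3, N5: 45 each.
    N3: 96+45 = 141 > 70
    N5: 136+45 = 181 > 130
Round 4 — N3, N5, N7 seize.
  N3 sheds 141 L/s to N8: 141 each.
    N8: 10+141 = 151 > 80
  N5 sheds 181 L/s: no online neighbours, lost.
  N7 sheds 146 L/s: no online neighbours, lost.
Round 5 — N8 seizes.
  N8 sheds 151 L/s: no online neighbours, lost.
No further seizures.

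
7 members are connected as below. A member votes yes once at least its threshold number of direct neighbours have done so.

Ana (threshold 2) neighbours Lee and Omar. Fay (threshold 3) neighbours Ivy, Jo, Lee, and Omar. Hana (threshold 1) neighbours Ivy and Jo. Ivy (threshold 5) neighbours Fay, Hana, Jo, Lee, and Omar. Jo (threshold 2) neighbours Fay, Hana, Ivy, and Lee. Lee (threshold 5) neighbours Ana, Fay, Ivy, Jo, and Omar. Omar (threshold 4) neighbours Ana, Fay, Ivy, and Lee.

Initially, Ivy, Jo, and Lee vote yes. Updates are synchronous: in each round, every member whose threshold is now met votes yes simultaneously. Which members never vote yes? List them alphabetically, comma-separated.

Round 1 — Ivy, Jo, Lee vote yes (initial).
Round 2 — checking thresholds:
  Ana: 1 of 2 neighbours < 2, not yet.
  Fay: 3 of 4 neighbours ≥ 3, votes yes.
  Hana: 2 of 2 neighbours ≥ 1, votes yes.
  Omar: 2 of 4 neighbours < 4, not yet.
Round 3 — no new yes votes; cascade stops.

Ana, Omar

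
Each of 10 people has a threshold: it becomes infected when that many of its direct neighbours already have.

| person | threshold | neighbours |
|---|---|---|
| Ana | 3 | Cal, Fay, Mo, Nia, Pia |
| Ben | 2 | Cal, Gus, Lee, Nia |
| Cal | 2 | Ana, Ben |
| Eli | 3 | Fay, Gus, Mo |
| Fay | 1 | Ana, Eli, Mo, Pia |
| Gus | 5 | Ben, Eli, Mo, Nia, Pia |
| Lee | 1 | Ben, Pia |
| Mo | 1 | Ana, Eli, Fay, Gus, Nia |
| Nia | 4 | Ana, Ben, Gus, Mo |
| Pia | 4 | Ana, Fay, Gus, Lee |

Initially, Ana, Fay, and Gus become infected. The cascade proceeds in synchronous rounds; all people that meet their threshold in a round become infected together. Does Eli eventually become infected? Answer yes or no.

yes

Round 1 — Ana, Fay, Gus become infected (initial).
Round 2 — checking thresholds:
  Ben: 1 of 4 neighbours < 2, below threshold.
  Cal: 1 of 2 neighbours < 2, below threshold.
  Eli: 2 of 3 neighbours < 3, below threshold.
  Mo: 3 of 5 neighbours ≥ 1, becomes infected.
  Nia: 2 of 4 neighbours < 4, below threshold.
  Pia: 3 of 4 neighbours < 4, below threshold.
Round 3 — checking thresholds:
  Ben: 1 of 4 neighbours < 2, below threshold.
  Cal: 1 of 2 neighbours < 2, below threshold.
  Eli: 3 of 3 neighbours ≥ 3, becomes infected.
  Nia: 3 of 4 neighbours < 4, below threshold.
  Pia: 3 of 4 neighbours < 4, below threshold.
Round 4 — no new infections; cascade stops.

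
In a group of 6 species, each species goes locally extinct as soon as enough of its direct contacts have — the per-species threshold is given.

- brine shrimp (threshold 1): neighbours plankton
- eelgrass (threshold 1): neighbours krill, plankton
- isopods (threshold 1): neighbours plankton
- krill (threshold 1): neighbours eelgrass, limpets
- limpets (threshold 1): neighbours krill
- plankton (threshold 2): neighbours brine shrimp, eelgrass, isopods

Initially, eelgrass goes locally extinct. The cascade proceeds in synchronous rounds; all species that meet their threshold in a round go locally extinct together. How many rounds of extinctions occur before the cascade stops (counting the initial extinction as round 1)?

3

Round 1 — eelgrass goes locally extinct (initial).
Round 2 — checking thresholds:
  krill: 1 of 2 neighbours ≥ 1, goes locally extinct.
  plankton: 1 of 3 neighbours < 2, below threshold.
Round 3 — checking thresholds:
  limpets: 1 of 1 neighbours ≥ 1, goes locally extinct.
  plankton: 1 of 3 neighbours < 2, below threshold.
Round 4 — no new extinctions; cascade stops.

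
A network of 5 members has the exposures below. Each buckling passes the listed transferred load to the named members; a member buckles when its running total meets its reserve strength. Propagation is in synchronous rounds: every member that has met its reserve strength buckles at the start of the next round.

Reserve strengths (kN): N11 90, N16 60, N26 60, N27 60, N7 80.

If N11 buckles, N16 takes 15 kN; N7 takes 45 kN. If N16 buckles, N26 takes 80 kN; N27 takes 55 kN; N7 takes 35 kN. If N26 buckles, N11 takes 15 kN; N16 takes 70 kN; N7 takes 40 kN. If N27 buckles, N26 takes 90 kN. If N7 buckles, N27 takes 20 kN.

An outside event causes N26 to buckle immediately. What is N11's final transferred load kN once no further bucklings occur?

15

Round 1 — N26 buckles (initial).
  N11: +15 → 15 < 90
  N16: +70 → 70 ≥ 60
  N7: +40 → 40 < 80
Round 2 — N16 buckles.
  N27: +55 → 55 < 60
  N7: +35 → 75 < 80
No further bucklings.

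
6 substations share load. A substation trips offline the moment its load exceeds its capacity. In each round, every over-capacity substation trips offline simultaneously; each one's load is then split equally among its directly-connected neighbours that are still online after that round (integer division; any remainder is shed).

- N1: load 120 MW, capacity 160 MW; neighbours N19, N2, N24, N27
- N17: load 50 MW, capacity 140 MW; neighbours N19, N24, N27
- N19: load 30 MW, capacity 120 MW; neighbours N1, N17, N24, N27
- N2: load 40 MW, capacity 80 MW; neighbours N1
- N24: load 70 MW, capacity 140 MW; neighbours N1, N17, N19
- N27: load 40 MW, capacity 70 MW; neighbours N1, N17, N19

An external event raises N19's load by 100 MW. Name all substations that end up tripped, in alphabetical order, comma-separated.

Round 1 — N19 at 130 > 120. N19 trips offline.
  N19 sheds 130 MW to N1, N17, N24, N27: 32 each (2 lost).
    N1: 120+32 = 152 ≤ 160
    N17: 50+32 = 82 ≤ 140
    N24: 70+32 = 102 ≤ 140
    N27: 40+32 = 72 > 70
Round 2 — N27 trips offline.
  N27 sheds 72 MW to N1, N17: 36 each.
    N1: 152+36 = 188 > 160
    N17: 82+36 = 118 ≤ 140
Round 3 — N1 trips offline.
  N1 sheds 188 MW to N2, N24: 94 each.
    N2: 40+94 = 134 > 80
    N24: 102+94 = 196 > 140
Round 4 — N2, N24 trip offline.
  N2 sheds 134 MW: no online neighbours, lost.
  N24 sheds 196 MW to N17: 196 each.
    N17: 118+196 = 314 > 140
Round 5 — N17 trips offline.
  N17 sheds 314 MW: no online neighbours, lost.
No further trips.

N1, N17, N19, N2, N24, N27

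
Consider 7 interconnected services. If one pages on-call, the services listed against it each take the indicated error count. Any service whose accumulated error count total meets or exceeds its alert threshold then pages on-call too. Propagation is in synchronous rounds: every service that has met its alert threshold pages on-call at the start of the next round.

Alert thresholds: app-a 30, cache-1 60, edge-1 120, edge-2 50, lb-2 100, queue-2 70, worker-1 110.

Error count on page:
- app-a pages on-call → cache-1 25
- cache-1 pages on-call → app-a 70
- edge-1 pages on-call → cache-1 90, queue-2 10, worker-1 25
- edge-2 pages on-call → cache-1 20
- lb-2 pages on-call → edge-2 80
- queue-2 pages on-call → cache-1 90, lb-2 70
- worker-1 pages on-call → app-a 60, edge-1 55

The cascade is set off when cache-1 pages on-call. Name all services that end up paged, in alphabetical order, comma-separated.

app-a, cache-1

Round 1 — cache-1 pages on-call (initial).
  app-a: +70 → 70 ≥ 30
Round 2 — app-a pages on-call.
No further pages.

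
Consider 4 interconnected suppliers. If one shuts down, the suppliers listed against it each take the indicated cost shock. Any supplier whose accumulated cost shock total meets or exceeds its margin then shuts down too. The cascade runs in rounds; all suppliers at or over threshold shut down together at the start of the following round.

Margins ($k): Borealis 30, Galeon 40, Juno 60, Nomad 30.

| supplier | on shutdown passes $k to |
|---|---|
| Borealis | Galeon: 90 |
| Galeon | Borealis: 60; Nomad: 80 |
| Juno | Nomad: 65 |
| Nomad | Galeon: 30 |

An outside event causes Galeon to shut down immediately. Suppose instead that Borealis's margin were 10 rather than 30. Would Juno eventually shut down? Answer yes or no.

no

With Borealis's margin at 10:
Round 1 — Galeon shuts down (initial).
  Borealis: +60 → 60 ≥ 10
  Nomad: +80 → 80 ≥ 30
Round 2 — Borealis, Nomad shut down.
No further shutdowns.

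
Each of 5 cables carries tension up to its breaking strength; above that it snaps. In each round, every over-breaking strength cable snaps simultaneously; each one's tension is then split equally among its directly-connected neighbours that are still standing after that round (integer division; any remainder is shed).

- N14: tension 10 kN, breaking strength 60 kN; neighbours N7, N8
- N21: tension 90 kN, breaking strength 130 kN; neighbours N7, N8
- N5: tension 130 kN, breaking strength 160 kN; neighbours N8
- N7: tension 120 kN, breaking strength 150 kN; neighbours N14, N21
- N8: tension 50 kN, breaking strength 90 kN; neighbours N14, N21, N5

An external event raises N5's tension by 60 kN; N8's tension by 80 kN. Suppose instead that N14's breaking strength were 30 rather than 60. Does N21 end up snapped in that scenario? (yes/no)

With N14's breaking strength at 30:
Round 1 — N5 at 190 > 160; N8 at 130 > 90. N5, N8 snap.
  N5 sheds 190 kN: no online neighbours, lost.
  N8 sheds 130 kN to N14, N21: 65 each.
    N14: 10+65 = 75 > 30
    N21: 90+65 = 155 > 130
Round 2 — N14, N21 snap.
  N14 sheds 75 kN to N7: 75 each.
    N7: 120+75 = 195 > 150
  N21 sheds 155 kN to N7: 155 each.
    N7: 195+155 = 350 > 150
Round 3 — N7 snaps.
  N7 sheds 350 kN: no online neighbours, lost.
No further breaks.

yes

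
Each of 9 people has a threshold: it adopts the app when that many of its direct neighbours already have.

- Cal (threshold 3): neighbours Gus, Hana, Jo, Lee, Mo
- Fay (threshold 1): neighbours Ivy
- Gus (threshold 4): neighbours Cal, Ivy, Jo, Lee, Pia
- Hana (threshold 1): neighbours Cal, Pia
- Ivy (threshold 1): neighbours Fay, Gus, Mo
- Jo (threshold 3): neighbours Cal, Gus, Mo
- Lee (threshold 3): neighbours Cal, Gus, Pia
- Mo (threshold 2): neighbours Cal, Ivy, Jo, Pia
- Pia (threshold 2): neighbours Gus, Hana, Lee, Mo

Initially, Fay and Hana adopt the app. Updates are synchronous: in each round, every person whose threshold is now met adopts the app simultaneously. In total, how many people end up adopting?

Round 1 — Fay, Hana adopt the app (initial).
Round 2 — checking thresholds:
  Cal: 1 of 5 neighbours < 3, holds.
  Ivy: 1 of 3 neighbours ≥ 1, adopts the app.
  Pia: 1 of 4 neighbours < 2, holds.
Round 3 — no new adoptions; cascade stops.

3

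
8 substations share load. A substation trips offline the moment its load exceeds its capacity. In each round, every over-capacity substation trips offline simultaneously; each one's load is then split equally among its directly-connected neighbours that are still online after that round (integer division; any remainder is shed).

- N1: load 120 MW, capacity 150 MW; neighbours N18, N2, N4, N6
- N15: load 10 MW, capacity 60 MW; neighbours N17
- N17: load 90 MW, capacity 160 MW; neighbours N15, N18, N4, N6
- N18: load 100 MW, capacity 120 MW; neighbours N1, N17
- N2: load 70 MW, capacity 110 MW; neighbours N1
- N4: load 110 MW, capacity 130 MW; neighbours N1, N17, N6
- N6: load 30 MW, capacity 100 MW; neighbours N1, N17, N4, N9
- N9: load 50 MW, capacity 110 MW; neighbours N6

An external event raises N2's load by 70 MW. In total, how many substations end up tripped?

Round 1 — N2 at 140 > 110. N2 trips offline.
  N2 sheds 140 MW to N1: 140 each.
    N1: 120+140 = 260 > 150
Round 2 — N1 trips offline.
  N1 sheds 260 MW to N18, N4, N6: 86 each (2 lost).
    N18: 100+86 = 186 > 120
    N4: 110+86 = 196 > 130
    N6: 30+86 = 116 > 100
Round 3 — N18, N4, N6 trip offline.
  N18 sheds 186 MW to N17: 186 each.
    N17: 90+186 = 276 > 160
  N4 sheds 196 MW to N17: 196 each.
    N17: 276+196 = 472 > 160
  N6 sheds 116 MW to N17, N9: 58 each.
    N17: 472+58 = 530 > 160
    N9: 50+58 = 108 ≤ 110
Round 4 — N17 trips offline.
  N17 sheds 530 MW to N15: 530 each.
    N15: 10+530 = 540 > 60
Round 5 — N15 trips offline.
  N15 sheds 540 MW: no online neighbours, lost.
No further trips.

7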